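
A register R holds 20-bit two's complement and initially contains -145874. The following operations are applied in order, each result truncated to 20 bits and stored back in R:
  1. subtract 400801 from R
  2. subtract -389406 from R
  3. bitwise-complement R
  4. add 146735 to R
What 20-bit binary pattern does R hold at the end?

Start: R = -145874 = 11011100011000101110.
R = -145874 − 400801 = -546675; wraps to 501901 = 01111010100010001101
R = 501901 − (-389406) = 891307; wraps to -157269 = 11011001100110101011
R = NOT 11011001100110101011 = 00100110011001010100 = 157268
R = 157268 + 146735 = 304003 = 01001010001110000011

01001010001110000011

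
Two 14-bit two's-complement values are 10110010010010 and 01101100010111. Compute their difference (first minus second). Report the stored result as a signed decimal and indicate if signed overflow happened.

4475; overflow

10110010010010 = -4974 (signed)
01101100010111 = 6935 (signed)
Subtract via negate-and-add: invert 01101100010111 + 1 = 10010011101001 (i.e. -6935).
  10110010010010
+ 10010011101001
= 01000101111011  (discard carry-out 1)
Result 01000101111011: MSB = 0 → value 4475.
Both addends (after negating the subtrahend) are negative but the stored result is non-negative: signed overflow. The true value -4974 − 6935 = -11909 lies outside [-8192, 8191].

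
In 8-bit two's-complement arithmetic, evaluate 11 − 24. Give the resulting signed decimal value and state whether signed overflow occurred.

-13; no overflow

11 → 00001011
24 → 00011000
Subtract via negate-and-add: invert 00011000 + 1 = 11101000 (i.e. -24).
  00001011
+ 11101000
= 11110011
Result 11110011: MSB = 1 → 243 − 256 = -13.
Addends (after negating the subtrahend) have opposite signs, so signed overflow cannot occur.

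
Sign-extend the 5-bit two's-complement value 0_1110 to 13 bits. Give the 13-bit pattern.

MSB of 01110 is 0; replicate it into the new high bits.
00000000|01110 → 0000000001110 (still 14).

0000000001110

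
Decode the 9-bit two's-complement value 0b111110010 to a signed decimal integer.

MSB is 1, so the value is negative.
Invert: 000001101. Add 1: 000001110 = 14. So the value is −14.

-14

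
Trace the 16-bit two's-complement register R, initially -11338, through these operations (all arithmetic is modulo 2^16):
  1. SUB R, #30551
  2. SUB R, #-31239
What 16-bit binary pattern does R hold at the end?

1101011001100110

Start: R = -11338 = 1101001110110110.
R = -11338 − 30551 = -41889; wraps to 23647 = 0101110001011111
R = 23647 − (-31239) = 54886; wraps to -10650 = 1101011001100110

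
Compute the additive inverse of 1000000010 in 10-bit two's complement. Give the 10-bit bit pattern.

0111111110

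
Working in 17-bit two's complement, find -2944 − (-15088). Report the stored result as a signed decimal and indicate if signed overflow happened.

-2944 → 11111010010000000
-15088 → 11100010100010000
Subtract via negate-and-add: invert 11100010100010000 + 1 = 00011101011110000 (i.e. 15088).
  11111010010000000
+ 00011101011110000
= 00010111101110000  (discard carry-out 1)
Result 00010111101110000: MSB = 0 → value 12144.
Addends (after negating the subtrahend) have opposite signs, so signed overflow cannot occur.

12144; no overflow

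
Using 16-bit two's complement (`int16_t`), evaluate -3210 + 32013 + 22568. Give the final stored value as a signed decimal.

-3210 + 32013 = 28803 (0111000010000011)
28803 + 22568 = 51371 → wraps to -14165 (1100100010101011)

-14165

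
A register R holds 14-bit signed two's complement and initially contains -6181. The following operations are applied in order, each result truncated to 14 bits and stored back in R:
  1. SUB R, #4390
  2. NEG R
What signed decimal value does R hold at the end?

Start: R = -6181 = 10011111011011.
R = -6181 − 4390 = -10571; wraps to 5813 = 01011010110101
R = −(5813) = -5813 = 10100101001011

-5813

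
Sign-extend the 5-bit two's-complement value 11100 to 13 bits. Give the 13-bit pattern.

1111111111100

MSB of 11100 is 1; replicate it into the new high bits.
11111111|11100 → 1111111111100 (still -4).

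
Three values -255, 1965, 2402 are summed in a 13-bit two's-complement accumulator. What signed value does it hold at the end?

-4080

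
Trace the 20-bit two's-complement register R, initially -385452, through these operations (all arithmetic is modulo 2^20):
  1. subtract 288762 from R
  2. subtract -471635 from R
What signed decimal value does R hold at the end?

Start: R = -385452 = 10100001111001010100.
R = -385452 − 288762 = -674214; wraps to 374362 = 01011011011001011010
R = 374362 − (-471635) = 845997; wraps to -202579 = 11001110100010101101

-202579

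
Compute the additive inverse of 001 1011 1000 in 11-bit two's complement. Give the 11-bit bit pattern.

11001001000

Invert: 11001000111. Add 1: 11001001000.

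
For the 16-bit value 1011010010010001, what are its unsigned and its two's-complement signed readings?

Unsigned: 1011010010010001 = 46225.
Signed: MSB=1 → 46225 − 65536 = -19311.

unsigned = 46225, signed = -19311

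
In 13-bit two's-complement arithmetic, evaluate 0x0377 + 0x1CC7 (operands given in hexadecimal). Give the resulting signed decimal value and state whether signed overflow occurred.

0x0377 = 0001101110111 = 887 (signed)
0x1CC7 = 1110011000111 = -825 (signed)
  0001101110111
+ 1110011000111
= 0000000111110  (discard carry-out 1)
Result 0000000111110: MSB = 0 → value 62.
Addends have opposite signs, so signed overflow cannot occur.

62; no overflow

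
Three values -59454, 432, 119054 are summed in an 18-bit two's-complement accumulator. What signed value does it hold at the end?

60032

-59454 + 432 = -59022 (110001100101110010)
-59022 + 119054 = 60032 (001110101010000000)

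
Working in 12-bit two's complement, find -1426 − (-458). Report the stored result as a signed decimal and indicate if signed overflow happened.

-1426 → 101001101110
-458 → 111000110110
Subtract via negate-and-add: invert 111000110110 + 1 = 000111001010 (i.e. 458).
  101001101110
+ 000111001010
= 110000111000
Result 110000111000: MSB = 1 → 3128 − 4096 = -968.
Addends (after negating the subtrahend) have opposite signs, so signed overflow cannot occur.

-968; no overflow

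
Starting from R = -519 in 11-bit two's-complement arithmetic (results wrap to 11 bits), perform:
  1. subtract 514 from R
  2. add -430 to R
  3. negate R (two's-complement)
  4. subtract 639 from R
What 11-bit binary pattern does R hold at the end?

Start: R = -519 = 10111111001.
R = -519 − 514 = -1033; wraps to 1015 = 01111110111
R = 1015 + (-430) = 585 = 01001001001
R = −(585) = -585 = 10110110111
R = -585 − 639 = -1224; wraps to 824 = 01100111000

01100111000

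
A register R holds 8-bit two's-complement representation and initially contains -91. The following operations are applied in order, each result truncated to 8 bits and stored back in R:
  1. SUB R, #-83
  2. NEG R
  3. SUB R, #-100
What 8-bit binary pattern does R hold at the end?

01101100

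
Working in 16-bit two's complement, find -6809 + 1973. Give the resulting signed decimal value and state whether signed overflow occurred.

-4836; no overflow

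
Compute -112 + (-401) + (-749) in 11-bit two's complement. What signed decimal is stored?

-112 + (-401) = -513 (10111111111)
-513 + (-749) = -1262 → wraps to 786 (01100010010)

786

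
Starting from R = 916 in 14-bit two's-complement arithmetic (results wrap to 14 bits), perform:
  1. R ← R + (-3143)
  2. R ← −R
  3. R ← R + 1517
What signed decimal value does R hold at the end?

3744

Start: R = 916 = 00001110010100.
R = 916 + (-3143) = -2227 = 11011101001101
R = −(-2227) = 2227 = 00100010110011
R = 2227 + 1517 = 3744 = 00111010100000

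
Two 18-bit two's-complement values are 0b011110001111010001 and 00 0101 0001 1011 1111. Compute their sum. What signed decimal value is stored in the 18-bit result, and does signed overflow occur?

0b011110001111010001 → 011110001111010001 = 123857 (signed)
00 0101 0001 1011 1111 → 000101000110111111 = 20927 (signed)
  011110001111010001
+ 000101000110111111
= 100011010110010000
Result 100011010110010000: MSB = 1 → 144784 − 262144 = -117360.
Both addends are non-negative but the stored result is negative: signed overflow. The true value 123857 + 20927 = 144784 lies outside [-131072, 131071].

-117360; overflow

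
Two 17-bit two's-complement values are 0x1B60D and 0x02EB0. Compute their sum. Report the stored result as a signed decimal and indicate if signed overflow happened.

0x1B60D = 11011011000001101 = -18931 (signed)
0x02EB0 = 00010111010110000 = 11952 (signed)
  11011011000001101
+ 00010111010110000
= 11110010010111101
Result 11110010010111101: MSB = 1 → 124093 − 131072 = -6979.
Addends have opposite signs, so signed overflow cannot occur.

-6979; no overflow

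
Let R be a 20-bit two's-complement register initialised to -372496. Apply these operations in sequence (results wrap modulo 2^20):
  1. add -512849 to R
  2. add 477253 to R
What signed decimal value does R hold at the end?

Start: R = -372496 = 10100101000011110000.
R = -372496 + (-512849) = -885345; wraps to 163231 = 00100111110110011111
R = 163231 + 477253 = 640484; wraps to -408092 = 10011100010111100100

-408092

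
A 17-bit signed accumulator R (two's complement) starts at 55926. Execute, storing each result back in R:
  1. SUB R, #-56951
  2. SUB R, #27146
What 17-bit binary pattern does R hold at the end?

10100111011100011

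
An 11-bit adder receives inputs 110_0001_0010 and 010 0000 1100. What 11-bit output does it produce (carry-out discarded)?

00000011110

  11000010010
+ 01000001100
= 00000011110  (discard carry-out 1)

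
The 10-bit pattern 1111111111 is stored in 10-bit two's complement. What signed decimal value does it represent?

-1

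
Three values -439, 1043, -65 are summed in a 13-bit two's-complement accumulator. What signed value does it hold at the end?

-439 + 1043 = 604 (0001001011100)
604 + (-65) = 539 (0001000011011)

539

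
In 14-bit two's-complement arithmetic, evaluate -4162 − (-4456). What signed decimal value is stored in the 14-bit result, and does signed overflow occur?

-4162 → 10111110111110
-4456 → 10111010011000
Subtract via negate-and-add: invert 10111010011000 + 1 = 01000101101000 (i.e. 4456).
  10111110111110
+ 01000101101000
= 00000100100110  (discard carry-out 1)
Result 00000100100110: MSB = 0 → value 294.
Addends (after negating the subtrahend) have opposite signs, so signed overflow cannot occur.

294; no overflow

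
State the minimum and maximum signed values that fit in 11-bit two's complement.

Minimum: −2^10 = -1024.
Maximum: 2^10 − 1 = 1023.

min = -1024, max = 1023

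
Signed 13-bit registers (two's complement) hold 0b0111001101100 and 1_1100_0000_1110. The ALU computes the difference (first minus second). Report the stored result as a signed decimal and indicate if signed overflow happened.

-3490; overflow

0b0111001101100 → 0111001101100 = 3692 (signed)
1_1100_0000_1110 → 1110000001110 = -1010 (signed)
Subtract via negate-and-add: invert 1110000001110 + 1 = 0001111110010 (i.e. 1010).
  0111001101100
+ 0001111110010
= 1001001011110
Result 1001001011110: MSB = 1 → 4702 − 8192 = -3490.
Both addends (after negating the subtrahend) are non-negative but the stored result is negative: signed overflow. The true value 3692 − (-1010) = 4702 lies outside [-4096, 4095].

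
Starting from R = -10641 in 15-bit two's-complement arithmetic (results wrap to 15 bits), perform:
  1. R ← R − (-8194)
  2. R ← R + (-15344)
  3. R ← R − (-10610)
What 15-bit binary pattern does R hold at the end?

110001111110011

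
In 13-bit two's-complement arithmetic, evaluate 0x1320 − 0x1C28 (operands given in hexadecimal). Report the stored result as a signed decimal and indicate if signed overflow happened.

0x1320 = 1001100100000 = -3296 (signed)
0x1C28 = 1110000101000 = -984 (signed)
Subtract via negate-and-add: invert 1110000101000 + 1 = 0001111011000 (i.e. 984).
  1001100100000
+ 0001111011000
= 1011011111000
Result 1011011111000: MSB = 1 → 5880 − 8192 = -2312.
Addends (after negating the subtrahend) have opposite signs, so signed overflow cannot occur.

-2312; no overflow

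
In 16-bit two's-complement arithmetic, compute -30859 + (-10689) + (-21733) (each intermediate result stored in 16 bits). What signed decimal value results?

-30859 + (-10689) = -41548 → wraps to 23988 (0101110110110100)
23988 + (-21733) = 2255 (0000100011001111)

2255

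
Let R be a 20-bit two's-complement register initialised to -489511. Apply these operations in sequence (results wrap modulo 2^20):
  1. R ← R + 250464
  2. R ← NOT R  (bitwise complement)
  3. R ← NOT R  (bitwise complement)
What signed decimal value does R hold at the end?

-239047

Start: R = -489511 = 10001000011111011001.
R = -489511 + 250464 = -239047 = 11000101101000111001
R = NOT 11000101101000111001 = 00111010010111000110 = 239046
R = NOT 00111010010111000110 = 11000101101000111001 = -239047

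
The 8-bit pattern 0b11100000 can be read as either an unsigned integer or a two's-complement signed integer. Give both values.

unsigned = 224, signed = -32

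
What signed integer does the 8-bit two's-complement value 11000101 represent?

MSB is 1, so the value is negative.
Unsigned reading: 197. Subtract 2^8 = 256: 197 − 256 = -59.

-59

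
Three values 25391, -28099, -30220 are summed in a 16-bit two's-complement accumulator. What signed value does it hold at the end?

25391 + (-28099) = -2708 (1111010101101100)
-2708 + (-30220) = -32928 → wraps to 32608 (0111111101100000)

32608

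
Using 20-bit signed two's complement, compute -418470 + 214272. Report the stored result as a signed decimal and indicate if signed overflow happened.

-204198; no overflow

-418470 → 10011001110101011010
214272 → 00110100010100000000
  10011001110101011010
+ 00110100010100000000
= 11001110001001011010
Result 11001110001001011010: MSB = 1 → 844378 − 1048576 = -204198.
Addends have opposite signs, so signed overflow cannot occur.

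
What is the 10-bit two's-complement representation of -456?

|-456| = 456 = 0111001000 in 10 bits.
Invert the bits: 1000110111. Add 1: 1000111000.

1000111000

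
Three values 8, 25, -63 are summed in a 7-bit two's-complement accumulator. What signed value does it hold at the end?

-30

8 + 25 = 33 (0100001)
33 + (-63) = -30 (1100010)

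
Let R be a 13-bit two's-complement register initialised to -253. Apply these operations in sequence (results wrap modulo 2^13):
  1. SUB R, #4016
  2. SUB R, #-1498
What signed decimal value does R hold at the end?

-2771

Start: R = -253 = 1111100000011.
R = -253 − 4016 = -4269; wraps to 3923 = 0111101010011
R = 3923 − (-1498) = 5421; wraps to -2771 = 1010100101101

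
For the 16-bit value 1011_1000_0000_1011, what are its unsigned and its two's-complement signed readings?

Unsigned: 1011100000001011 = 47115.
Signed: MSB=1 → 47115 − 65536 = -18421.

unsigned = 47115, signed = -18421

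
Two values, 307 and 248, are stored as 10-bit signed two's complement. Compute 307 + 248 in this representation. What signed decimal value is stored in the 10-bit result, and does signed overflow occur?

-469; overflow

307 → 0100110011
248 → 0011111000
  0100110011
+ 0011111000
= 1000101011
Result 1000101011: MSB = 1 → 555 − 1024 = -469.
Both addends are non-negative but the stored result is negative: signed overflow. The true value 307 + 248 = 555 lies outside [-512, 511].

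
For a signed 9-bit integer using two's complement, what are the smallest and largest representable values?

min = -256, max = 255

Minimum: −2^8 = -256.
Maximum: 2^8 − 1 = 255.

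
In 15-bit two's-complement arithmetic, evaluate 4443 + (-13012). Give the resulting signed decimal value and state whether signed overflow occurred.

4443 → 001000101011011
-13012 → 100110100101100
  001000101011011
+ 100110100101100
= 101111010000111
Result 101111010000111: MSB = 1 → 24199 − 32768 = -8569.
Addends have opposite signs, so signed overflow cannot occur.

-8569; no overflow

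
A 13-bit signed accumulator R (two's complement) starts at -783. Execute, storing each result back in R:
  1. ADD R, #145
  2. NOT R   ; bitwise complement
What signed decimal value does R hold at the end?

637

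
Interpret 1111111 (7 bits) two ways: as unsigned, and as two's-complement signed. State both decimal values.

unsigned = 127, signed = -1

Unsigned: 1111111 = 127.
Signed: MSB=1 → 127 − 128 = -1.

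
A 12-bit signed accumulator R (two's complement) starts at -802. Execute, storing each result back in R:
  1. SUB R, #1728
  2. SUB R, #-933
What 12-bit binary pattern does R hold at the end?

Start: R = -802 = 110011011110.
R = -802 − 1728 = -2530; wraps to 1566 = 011000011110
R = 1566 − (-933) = 2499; wraps to -1597 = 100111000011

100111000011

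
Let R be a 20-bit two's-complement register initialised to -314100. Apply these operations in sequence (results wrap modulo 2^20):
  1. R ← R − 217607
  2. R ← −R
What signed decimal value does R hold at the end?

Start: R = -314100 = 10110011010100001100.
R = -314100 − 217607 = -531707; wraps to 516869 = 01111110001100000101
R = −(516869) = -516869 = 10000001110011111011

-516869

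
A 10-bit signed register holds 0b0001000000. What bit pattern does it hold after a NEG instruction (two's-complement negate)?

1111000000

Invert: 1110111111. Add 1: 1111000000.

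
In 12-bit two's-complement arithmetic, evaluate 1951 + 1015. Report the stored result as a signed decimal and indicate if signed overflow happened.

-1130; overflow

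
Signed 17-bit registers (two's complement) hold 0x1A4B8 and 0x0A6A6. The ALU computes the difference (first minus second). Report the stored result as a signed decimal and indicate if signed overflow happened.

0x1A4B8 = 11010010010111000 = -23368 (signed)
0x0A6A6 = 01010011010100110 = 42662 (signed)
Subtract via negate-and-add: invert 01010011010100110 + 1 = 10101100101011010 (i.e. -42662).
  11010010010111000
+ 10101100101011010
= 01111111000010010  (discard carry-out 1)
Result 01111111000010010: MSB = 0 → value 65042.
Both addends (after negating the subtrahend) are negative but the stored result is non-negative: signed overflow. The true value -23368 − 42662 = -66030 lies outside [-65536, 65535].

65042; overflow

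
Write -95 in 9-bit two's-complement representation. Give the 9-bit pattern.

|-95| = 95 = 001011111 in 9 bits.
Invert the bits: 110100000. Add 1: 110100001.
Check: 110100001 reads as 417 − 512 = -95.

110100001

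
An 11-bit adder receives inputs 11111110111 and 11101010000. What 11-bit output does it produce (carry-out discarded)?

11101000111

  11111110111
+ 11101010000
= 11101000111  (discard carry-out 1)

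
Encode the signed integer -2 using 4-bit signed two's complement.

1110

|-2| = 2 = 0010 in 4 bits.
Invert the bits: 1101. Add 1: 1110.
Check: 1110 reads as 14 − 16 = -2.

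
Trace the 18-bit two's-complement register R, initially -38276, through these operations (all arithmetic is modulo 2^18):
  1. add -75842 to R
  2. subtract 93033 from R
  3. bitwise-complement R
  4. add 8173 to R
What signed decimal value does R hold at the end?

-46821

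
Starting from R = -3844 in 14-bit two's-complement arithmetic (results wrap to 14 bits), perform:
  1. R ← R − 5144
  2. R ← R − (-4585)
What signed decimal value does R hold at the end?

-4403

Start: R = -3844 = 11000011111100.
R = -3844 − 5144 = -8988; wraps to 7396 = 01110011100100
R = 7396 − (-4585) = 11981; wraps to -4403 = 10111011001101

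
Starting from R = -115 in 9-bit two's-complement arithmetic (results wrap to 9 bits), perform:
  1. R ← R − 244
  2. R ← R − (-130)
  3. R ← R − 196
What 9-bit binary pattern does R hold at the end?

001010111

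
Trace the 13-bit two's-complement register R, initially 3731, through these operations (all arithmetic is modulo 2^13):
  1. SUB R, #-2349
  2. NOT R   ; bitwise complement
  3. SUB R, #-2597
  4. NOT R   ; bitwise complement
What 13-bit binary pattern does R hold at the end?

0110110011011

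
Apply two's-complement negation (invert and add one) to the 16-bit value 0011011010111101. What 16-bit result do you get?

1100100101000011

Invert: 1100100101000010. Add 1: 1100100101000011.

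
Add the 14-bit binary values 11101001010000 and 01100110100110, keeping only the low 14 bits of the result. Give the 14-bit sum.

  11101001010000
+ 01100110100110
= 01001111110110  (discard carry-out 1)

01001111110110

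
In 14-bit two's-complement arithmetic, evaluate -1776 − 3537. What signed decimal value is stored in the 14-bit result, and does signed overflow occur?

-1776 → 11100100010000
3537 → 00110111010001
Subtract via negate-and-add: invert 00110111010001 + 1 = 11001000101111 (i.e. -3537).
  11100100010000
+ 11001000101111
= 10101100111111  (discard carry-out 1)
Result 10101100111111: MSB = 1 → 11071 − 16384 = -5313.
Both addends (after negating the subtrahend) are negative and so is the stored result: no signed overflow.

-5313; no overflow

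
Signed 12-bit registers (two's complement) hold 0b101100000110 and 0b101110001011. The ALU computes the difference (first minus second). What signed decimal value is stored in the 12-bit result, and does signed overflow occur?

0b101100000110 → 101100000110 = -1274 (signed)
0b101110001011 → 101110001011 = -1141 (signed)
Subtract via negate-and-add: invert 101110001011 + 1 = 010001110101 (i.e. 1141).
  101100000110
+ 010001110101
= 111101111011
Result 111101111011: MSB = 1 → 3963 − 4096 = -133.
Addends (after negating the subtrahend) have opposite signs, so signed overflow cannot occur.

-133; no overflow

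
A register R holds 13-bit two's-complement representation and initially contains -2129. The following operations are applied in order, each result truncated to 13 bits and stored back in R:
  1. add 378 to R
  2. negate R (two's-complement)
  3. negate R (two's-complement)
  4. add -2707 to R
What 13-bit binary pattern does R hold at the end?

Start: R = -2129 = 1011110101111.
R = -2129 + 378 = -1751 = 1100100101001
R = −(-1751) = 1751 = 0011011010111
R = −(1751) = -1751 = 1100100101001
R = -1751 + (-2707) = -4458; wraps to 3734 = 0111010010110

0111010010110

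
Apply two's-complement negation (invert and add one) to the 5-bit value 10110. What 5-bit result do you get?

Invert: 01001. Add 1: 01010.
Check: 10110 = -10, 01010 = 10.

01010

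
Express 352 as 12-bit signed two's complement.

000101100000

352 is non-negative, so write it directly in 12 bits: 000101100000.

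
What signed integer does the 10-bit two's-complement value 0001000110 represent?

MSB is 0, so the value is non-negative: 0001000110 = 70.

70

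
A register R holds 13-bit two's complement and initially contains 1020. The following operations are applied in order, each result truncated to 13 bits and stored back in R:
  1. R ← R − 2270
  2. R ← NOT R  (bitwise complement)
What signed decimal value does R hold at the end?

1249

Start: R = 1020 = 0001111111100.
R = 1020 − 2270 = -1250 = 1101100011110
R = NOT 1101100011110 = 0010011100001 = 1249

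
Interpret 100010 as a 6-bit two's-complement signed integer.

MSB is 1, so the value is negative.
Invert: 011101. Add 1: 011110 = 30. So the value is −30.

-30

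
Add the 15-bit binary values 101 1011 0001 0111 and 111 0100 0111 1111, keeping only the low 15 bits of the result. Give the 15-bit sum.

  101101100010111
+ 111010001111111
= 100111110010110  (discard carry-out 1)

100111110010110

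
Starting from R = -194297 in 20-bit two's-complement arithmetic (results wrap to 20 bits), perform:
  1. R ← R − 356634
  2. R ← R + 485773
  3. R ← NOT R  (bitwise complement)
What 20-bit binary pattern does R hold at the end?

00001111111010000101

Start: R = -194297 = 11010000100100000111.
R = -194297 − 356634 = -550931; wraps to 497645 = 01111001011111101101
R = 497645 + 485773 = 983418; wraps to -65158 = 11110000000101111010
R = NOT 11110000000101111010 = 00001111111010000101 = 65157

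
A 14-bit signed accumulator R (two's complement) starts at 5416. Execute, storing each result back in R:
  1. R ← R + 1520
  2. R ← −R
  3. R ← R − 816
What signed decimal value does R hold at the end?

Start: R = 5416 = 01010100101000.
R = 5416 + 1520 = 6936 = 01101100011000
R = −(6936) = -6936 = 10010011101000
R = -6936 − 816 = -7752 = 10000110111000

-7752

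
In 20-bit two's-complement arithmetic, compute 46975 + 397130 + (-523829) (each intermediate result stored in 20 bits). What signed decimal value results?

-79724

46975 + 397130 = 444105 (01101100011011001001)
444105 + (-523829) = -79724 (11101100100010010100)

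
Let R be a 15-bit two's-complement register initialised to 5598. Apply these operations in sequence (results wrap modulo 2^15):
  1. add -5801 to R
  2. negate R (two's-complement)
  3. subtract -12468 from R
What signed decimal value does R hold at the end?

12671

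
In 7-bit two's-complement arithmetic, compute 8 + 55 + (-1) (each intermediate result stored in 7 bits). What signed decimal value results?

8 + 55 = 63 (0111111)
63 + (-1) = 62 (0111110)

62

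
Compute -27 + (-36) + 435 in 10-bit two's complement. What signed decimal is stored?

-27 + (-36) = -63 (1111000001)
-63 + 435 = 372 (0101110100)

372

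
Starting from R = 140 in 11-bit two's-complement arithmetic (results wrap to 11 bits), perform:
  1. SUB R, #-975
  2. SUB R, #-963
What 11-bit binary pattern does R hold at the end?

00000011110

Start: R = 140 = 00010001100.
R = 140 − (-975) = 1115; wraps to -933 = 10001011011
R = -933 − (-963) = 30 = 00000011110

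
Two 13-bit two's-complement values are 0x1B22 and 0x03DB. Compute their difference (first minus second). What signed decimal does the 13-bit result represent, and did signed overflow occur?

0x1B22 = 1101100100010 = -1246 (signed)
0x03DB = 0001111011011 = 987 (signed)
Subtract via negate-and-add: invert 0001111011011 + 1 = 1110000100101 (i.e. -987).
  1101100100010
+ 1110000100101
= 1011101000111  (discard carry-out 1)
Result 1011101000111: MSB = 1 → 5959 − 8192 = -2233.
Both addends (after negating the subtrahend) are negative and so is the stored result: no signed overflow.

-2233; no overflow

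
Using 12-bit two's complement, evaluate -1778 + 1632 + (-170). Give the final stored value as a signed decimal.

-1778 + 1632 = -146 (111101101110)
-146 + (-170) = -316 (111011000100)

-316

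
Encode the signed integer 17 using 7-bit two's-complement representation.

17 is non-negative, so write it directly in 7 bits: 0010001.

0010001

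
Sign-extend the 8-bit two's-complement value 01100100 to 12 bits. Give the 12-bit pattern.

000001100100

MSB of 01100100 is 0; replicate it into the new high bits.
0000|01100100 → 000001100100 (still 100).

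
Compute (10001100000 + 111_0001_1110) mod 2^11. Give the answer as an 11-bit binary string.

01101111110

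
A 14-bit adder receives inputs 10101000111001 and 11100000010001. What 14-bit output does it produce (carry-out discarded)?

  10101000111001
+ 11100000010001
= 10001001001010  (discard carry-out 1)

10001001001010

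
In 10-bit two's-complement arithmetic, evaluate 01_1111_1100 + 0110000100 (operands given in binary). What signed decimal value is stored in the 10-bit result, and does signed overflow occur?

-128; overflow

01_1111_1100 → 0111111100 = 508 (signed)
0110000100 = 388 (signed)
  0111111100
+ 0110000100
= 1110000000
Result 1110000000: MSB = 1 → 896 − 1024 = -128.
Both addends are non-negative but the stored result is negative: signed overflow. The true value 508 + 388 = 896 lies outside [-512, 511].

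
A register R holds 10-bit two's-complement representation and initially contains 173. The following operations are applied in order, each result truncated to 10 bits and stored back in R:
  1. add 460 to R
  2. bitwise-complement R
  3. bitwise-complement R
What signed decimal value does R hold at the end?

Start: R = 173 = 0010101101.
R = 173 + 460 = 633; wraps to -391 = 1001111001
R = NOT 1001111001 = 0110000110 = 390
R = NOT 0110000110 = 1001111001 = -391

-391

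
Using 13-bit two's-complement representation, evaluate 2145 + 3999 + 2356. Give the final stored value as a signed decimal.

308

2145 + 3999 = 6144 → wraps to -2048 (1100000000000)
-2048 + 2356 = 308 (0000100110100)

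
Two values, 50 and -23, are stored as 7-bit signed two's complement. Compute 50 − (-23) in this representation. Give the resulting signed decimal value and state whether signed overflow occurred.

50 → 0110010
-23 → 1101001
Subtract via negate-and-add: invert 1101001 + 1 = 0010111 (i.e. 23).
  0110010
+ 0010111
= 1001001
Result 1001001: MSB = 1 → 73 − 128 = -55.
Both addends (after negating the subtrahend) are non-negative but the stored result is negative: signed overflow. The true value 50 − (-23) = 73 lies outside [-64, 63].

-55; overflow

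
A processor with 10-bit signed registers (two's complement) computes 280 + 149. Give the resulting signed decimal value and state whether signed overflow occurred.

280 → 0100011000
149 → 0010010101
  0100011000
+ 0010010101
= 0110101101
Result 0110101101: MSB = 0 → value 429.
Both addends are non-negative and so is the stored result: no signed overflow.

429; no overflow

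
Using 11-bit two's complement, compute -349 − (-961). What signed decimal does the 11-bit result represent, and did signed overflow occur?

612; no overflow

-349 → 11010100011
-961 → 10000111111
Subtract via negate-and-add: invert 10000111111 + 1 = 01111000001 (i.e. 961).
  11010100011
+ 01111000001
= 01001100100  (discard carry-out 1)
Result 01001100100: MSB = 0 → value 612.
Addends (after negating the subtrahend) have opposite signs, so signed overflow cannot occur.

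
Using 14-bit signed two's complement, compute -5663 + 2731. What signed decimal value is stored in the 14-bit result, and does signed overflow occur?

-5663 → 10100111100001
2731 → 00101010101011
  10100111100001
+ 00101010101011
= 11010010001100
Result 11010010001100: MSB = 1 → 13452 − 16384 = -2932.
Addends have opposite signs, so signed overflow cannot occur.

-2932; no overflow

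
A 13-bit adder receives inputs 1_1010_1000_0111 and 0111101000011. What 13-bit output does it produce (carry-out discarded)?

0100111001010

  1101010000111
+ 0111101000011
= 0100111001010  (discard carry-out 1)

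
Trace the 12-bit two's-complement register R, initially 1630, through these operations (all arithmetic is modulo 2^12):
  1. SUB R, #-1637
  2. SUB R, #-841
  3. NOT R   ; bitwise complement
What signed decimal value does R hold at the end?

-13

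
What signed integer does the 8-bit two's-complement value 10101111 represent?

MSB is 1, so the value is negative.
Unsigned reading: 175. Subtract 2^8 = 256: 175 − 256 = -81.

-81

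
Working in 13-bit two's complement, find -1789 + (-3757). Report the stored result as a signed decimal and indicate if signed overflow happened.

2646; overflow

-1789 → 1100100000011
-3757 → 1000101010011
  1100100000011
+ 1000101010011
= 0101001010110  (discard carry-out 1)
Result 0101001010110: MSB = 0 → value 2646.
Both addends are negative but the stored result is non-negative: signed overflow. The true value -1789 + (-3757) = -5546 lies outside [-4096, 4095].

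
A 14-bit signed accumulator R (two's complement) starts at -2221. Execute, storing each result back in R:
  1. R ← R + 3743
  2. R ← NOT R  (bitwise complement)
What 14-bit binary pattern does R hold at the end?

11101000001101

Start: R = -2221 = 11011101010011.
R = -2221 + 3743 = 1522 = 00010111110010
R = NOT 00010111110010 = 11101000001101 = -1523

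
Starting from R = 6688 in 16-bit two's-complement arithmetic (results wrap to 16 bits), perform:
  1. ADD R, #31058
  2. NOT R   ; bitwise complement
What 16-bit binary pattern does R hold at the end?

0110110010001101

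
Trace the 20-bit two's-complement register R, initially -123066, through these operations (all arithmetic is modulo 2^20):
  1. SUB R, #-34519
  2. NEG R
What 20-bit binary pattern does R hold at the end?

Start: R = -123066 = 11100001111101000110.
R = -123066 − (-34519) = -88547 = 11101010011000011101
R = −(-88547) = 88547 = 00010101100111100011

00010101100111100011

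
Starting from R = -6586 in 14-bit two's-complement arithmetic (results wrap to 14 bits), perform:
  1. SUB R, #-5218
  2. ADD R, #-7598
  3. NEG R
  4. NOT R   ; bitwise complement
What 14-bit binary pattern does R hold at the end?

Start: R = -6586 = 10011001000110.
R = -6586 − (-5218) = -1368 = 11101010101000
R = -1368 + (-7598) = -8966; wraps to 7418 = 01110011111010
R = −(7418) = -7418 = 10001100000110
R = NOT 10001100000110 = 01110011111001 = 7417

01110011111001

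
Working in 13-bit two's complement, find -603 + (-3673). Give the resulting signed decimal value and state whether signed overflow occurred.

3916; overflow

-603 → 1110110100101
-3673 → 1000110100111
  1110110100101
+ 1000110100111
= 0111101001100  (discard carry-out 1)
Result 0111101001100: MSB = 0 → value 3916.
Both addends are negative but the stored result is non-negative: signed overflow. The true value -603 + (-3673) = -4276 lies outside [-4096, 4095].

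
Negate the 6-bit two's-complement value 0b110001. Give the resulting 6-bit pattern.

Invert: 001110. Add 1: 001111.
Check: 110001 = -15, 001111 = 15.

001111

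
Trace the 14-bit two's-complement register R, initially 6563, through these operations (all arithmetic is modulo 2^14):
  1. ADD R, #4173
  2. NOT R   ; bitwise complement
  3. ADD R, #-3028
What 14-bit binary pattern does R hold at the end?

00101000111011

Start: R = 6563 = 01100110100011.
R = 6563 + 4173 = 10736; wraps to -5648 = 10100111110000
R = NOT 10100111110000 = 01011000001111 = 5647
R = 5647 + (-3028) = 2619 = 00101000111011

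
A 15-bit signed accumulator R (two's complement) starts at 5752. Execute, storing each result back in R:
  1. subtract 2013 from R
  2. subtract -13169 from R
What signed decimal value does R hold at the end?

-15860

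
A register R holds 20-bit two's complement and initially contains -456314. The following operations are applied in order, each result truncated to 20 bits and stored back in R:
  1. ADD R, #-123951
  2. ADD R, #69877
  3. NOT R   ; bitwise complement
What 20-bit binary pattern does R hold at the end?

Start: R = -456314 = 10010000100110000110.
R = -456314 + (-123951) = -580265; wraps to 468311 = 01110010010101010111
R = 468311 + 69877 = 538188; wraps to -510388 = 10000011011001001100
R = NOT 10000011011001001100 = 01111100100110110011 = 510387

01111100100110110011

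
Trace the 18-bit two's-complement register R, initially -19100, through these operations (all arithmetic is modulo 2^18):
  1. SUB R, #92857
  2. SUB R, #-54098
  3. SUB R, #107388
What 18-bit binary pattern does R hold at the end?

010111101010000001

Start: R = -19100 = 111011010101100100.
R = -19100 − 92857 = -111957 = 100100101010101011
R = -111957 − (-54098) = -57859 = 110001110111111101
R = -57859 − 107388 = -165247; wraps to 96897 = 010111101010000001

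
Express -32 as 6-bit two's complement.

|-32| = 32 = 100000 in 6 bits.
Invert the bits: 011111. Add 1: 100000.
Check: 100000 reads as 32 − 64 = -32.

100000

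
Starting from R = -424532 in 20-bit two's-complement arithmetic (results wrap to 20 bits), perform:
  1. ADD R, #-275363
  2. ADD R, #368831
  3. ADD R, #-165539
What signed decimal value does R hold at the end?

Start: R = -424532 = 10011000010110101100.
R = -424532 + (-275363) = -699895; wraps to 348681 = 01010101001000001001
R = 348681 + 368831 = 717512; wraps to -331064 = 10101111001011001000
R = -331064 + (-165539) = -496603 = 10000110110000100101

-496603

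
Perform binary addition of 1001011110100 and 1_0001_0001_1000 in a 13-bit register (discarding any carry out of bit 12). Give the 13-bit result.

0010000001100

  1001011110100
+ 1000100011000
= 0010000001100  (discard carry-out 1)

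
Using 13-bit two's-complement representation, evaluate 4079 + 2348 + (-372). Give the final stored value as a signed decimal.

-2137

4079 + 2348 = 6427 → wraps to -1765 (1100100011011)
-1765 + (-372) = -2137 (1011110100111)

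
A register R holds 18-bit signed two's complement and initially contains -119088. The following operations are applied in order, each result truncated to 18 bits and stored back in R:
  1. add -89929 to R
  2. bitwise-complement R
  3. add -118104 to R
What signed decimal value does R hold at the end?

90912

Start: R = -119088 = 100010111011010000.
R = -119088 + (-89929) = -209017; wraps to 53127 = 001100111110000111
R = NOT 001100111110000111 = 110011000001111000 = -53128
R = -53128 + (-118104) = -171232; wraps to 90912 = 010110001100100000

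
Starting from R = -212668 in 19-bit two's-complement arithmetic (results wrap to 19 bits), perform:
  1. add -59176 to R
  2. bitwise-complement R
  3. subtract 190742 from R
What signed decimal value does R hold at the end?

Start: R = -212668 = 1001100000101000100.
R = -212668 + (-59176) = -271844; wraps to 252444 = 0111101101000011100
R = NOT 0111101101000011100 = 1000010010111100011 = -252445
R = -252445 − 190742 = -443187; wraps to 81101 = 0010011110011001101

81101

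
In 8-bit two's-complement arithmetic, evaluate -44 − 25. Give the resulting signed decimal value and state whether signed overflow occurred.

-44 → 11010100
25 → 00011001
Subtract via negate-and-add: invert 00011001 + 1 = 11100111 (i.e. -25).
  11010100
+ 11100111
= 10111011  (discard carry-out 1)
Result 10111011: MSB = 1 → 187 − 256 = -69.
Both addends (after negating the subtrahend) are negative and so is the stored result: no signed overflow.

-69; no overflow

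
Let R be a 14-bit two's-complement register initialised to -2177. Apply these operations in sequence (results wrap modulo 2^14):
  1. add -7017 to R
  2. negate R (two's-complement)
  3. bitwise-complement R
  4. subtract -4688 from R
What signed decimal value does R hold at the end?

Start: R = -2177 = 11011101111111.
R = -2177 + (-7017) = -9194; wraps to 7190 = 01110000010110
R = −(7190) = -7190 = 10001111101010
R = NOT 10001111101010 = 01110000010101 = 7189
R = 7189 − (-4688) = 11877; wraps to -4507 = 10111001100101

-4507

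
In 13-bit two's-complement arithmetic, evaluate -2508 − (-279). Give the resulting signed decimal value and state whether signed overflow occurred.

-2229; no overflow

-2508 → 1011000110100
-279 → 1111011101001
Subtract via negate-and-add: invert 1111011101001 + 1 = 0000100010111 (i.e. 279).
  1011000110100
+ 0000100010111
= 1011101001011
Result 1011101001011: MSB = 1 → 5963 − 8192 = -2229.
Addends (after negating the subtrahend) have opposite signs, so signed overflow cannot occur.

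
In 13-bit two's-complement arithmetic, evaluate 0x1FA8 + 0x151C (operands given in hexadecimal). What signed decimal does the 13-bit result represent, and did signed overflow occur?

-2876; no overflow

0x1FA8 = 1111110101000 = -88 (signed)
0x151C = 1010100011100 = -2788 (signed)
  1111110101000
+ 1010100011100
= 1010011000100  (discard carry-out 1)
Result 1010011000100: MSB = 1 → 5316 − 8192 = -2876.
Both addends are negative and so is the stored result: no signed overflow.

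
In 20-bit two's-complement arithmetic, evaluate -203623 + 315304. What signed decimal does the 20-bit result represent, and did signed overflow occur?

111681; no overflow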